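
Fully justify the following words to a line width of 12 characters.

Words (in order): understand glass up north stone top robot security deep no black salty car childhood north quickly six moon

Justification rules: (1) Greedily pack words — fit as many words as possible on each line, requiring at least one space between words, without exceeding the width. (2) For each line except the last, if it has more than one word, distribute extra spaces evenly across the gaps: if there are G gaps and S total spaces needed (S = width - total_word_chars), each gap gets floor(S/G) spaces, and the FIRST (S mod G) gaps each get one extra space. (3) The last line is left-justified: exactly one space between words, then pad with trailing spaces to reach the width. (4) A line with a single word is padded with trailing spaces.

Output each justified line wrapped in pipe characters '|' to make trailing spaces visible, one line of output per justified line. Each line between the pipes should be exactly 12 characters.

Line 1: ['understand'] (min_width=10, slack=2)
Line 2: ['glass', 'up'] (min_width=8, slack=4)
Line 3: ['north', 'stone'] (min_width=11, slack=1)
Line 4: ['top', 'robot'] (min_width=9, slack=3)
Line 5: ['security'] (min_width=8, slack=4)
Line 6: ['deep', 'no'] (min_width=7, slack=5)
Line 7: ['black', 'salty'] (min_width=11, slack=1)
Line 8: ['car'] (min_width=3, slack=9)
Line 9: ['childhood'] (min_width=9, slack=3)
Line 10: ['north'] (min_width=5, slack=7)
Line 11: ['quickly', 'six'] (min_width=11, slack=1)
Line 12: ['moon'] (min_width=4, slack=8)

Answer: |understand  |
|glass     up|
|north  stone|
|top    robot|
|security    |
|deep      no|
|black  salty|
|car         |
|childhood   |
|north       |
|quickly  six|
|moon        |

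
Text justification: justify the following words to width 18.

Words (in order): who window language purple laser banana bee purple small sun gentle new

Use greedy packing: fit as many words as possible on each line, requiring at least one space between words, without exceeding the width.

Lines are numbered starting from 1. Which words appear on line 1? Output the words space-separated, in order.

Line 1: ['who', 'window'] (min_width=10, slack=8)
Line 2: ['language', 'purple'] (min_width=15, slack=3)
Line 3: ['laser', 'banana', 'bee'] (min_width=16, slack=2)
Line 4: ['purple', 'small', 'sun'] (min_width=16, slack=2)
Line 5: ['gentle', 'new'] (min_width=10, slack=8)

Answer: who window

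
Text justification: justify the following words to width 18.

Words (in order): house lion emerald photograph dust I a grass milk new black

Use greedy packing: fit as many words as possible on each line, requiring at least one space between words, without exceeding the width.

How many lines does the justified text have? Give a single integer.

Answer: 4

Derivation:
Line 1: ['house', 'lion', 'emerald'] (min_width=18, slack=0)
Line 2: ['photograph', 'dust', 'I'] (min_width=17, slack=1)
Line 3: ['a', 'grass', 'milk', 'new'] (min_width=16, slack=2)
Line 4: ['black'] (min_width=5, slack=13)
Total lines: 4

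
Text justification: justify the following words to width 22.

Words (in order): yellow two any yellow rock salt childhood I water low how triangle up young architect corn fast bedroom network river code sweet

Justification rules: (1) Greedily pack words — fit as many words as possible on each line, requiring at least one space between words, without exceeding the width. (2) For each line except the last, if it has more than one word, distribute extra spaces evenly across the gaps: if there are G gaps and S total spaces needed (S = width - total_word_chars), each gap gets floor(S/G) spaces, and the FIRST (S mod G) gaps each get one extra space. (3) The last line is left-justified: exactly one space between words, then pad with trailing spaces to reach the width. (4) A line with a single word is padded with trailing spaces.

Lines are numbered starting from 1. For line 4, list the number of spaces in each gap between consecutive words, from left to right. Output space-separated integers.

Line 1: ['yellow', 'two', 'any', 'yellow'] (min_width=21, slack=1)
Line 2: ['rock', 'salt', 'childhood', 'I'] (min_width=21, slack=1)
Line 3: ['water', 'low', 'how', 'triangle'] (min_width=22, slack=0)
Line 4: ['up', 'young', 'architect'] (min_width=18, slack=4)
Line 5: ['corn', 'fast', 'bedroom'] (min_width=17, slack=5)
Line 6: ['network', 'river', 'code'] (min_width=18, slack=4)
Line 7: ['sweet'] (min_width=5, slack=17)

Answer: 3 3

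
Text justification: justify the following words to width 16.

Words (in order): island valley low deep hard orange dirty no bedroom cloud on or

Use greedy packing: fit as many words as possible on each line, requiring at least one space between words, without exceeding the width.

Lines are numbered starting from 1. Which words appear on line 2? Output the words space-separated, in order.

Line 1: ['island', 'valley'] (min_width=13, slack=3)
Line 2: ['low', 'deep', 'hard'] (min_width=13, slack=3)
Line 3: ['orange', 'dirty', 'no'] (min_width=15, slack=1)
Line 4: ['bedroom', 'cloud', 'on'] (min_width=16, slack=0)
Line 5: ['or'] (min_width=2, slack=14)

Answer: low deep hard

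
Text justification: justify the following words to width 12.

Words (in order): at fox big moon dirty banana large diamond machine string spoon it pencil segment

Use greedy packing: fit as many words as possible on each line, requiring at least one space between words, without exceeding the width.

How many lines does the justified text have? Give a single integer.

Line 1: ['at', 'fox', 'big'] (min_width=10, slack=2)
Line 2: ['moon', 'dirty'] (min_width=10, slack=2)
Line 3: ['banana', 'large'] (min_width=12, slack=0)
Line 4: ['diamond'] (min_width=7, slack=5)
Line 5: ['machine'] (min_width=7, slack=5)
Line 6: ['string', 'spoon'] (min_width=12, slack=0)
Line 7: ['it', 'pencil'] (min_width=9, slack=3)
Line 8: ['segment'] (min_width=7, slack=5)
Total lines: 8

Answer: 8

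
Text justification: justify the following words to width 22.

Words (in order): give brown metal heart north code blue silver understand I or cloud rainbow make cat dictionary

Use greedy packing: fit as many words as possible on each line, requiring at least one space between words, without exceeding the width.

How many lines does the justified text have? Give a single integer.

Line 1: ['give', 'brown', 'metal', 'heart'] (min_width=22, slack=0)
Line 2: ['north', 'code', 'blue', 'silver'] (min_width=22, slack=0)
Line 3: ['understand', 'I', 'or', 'cloud'] (min_width=21, slack=1)
Line 4: ['rainbow', 'make', 'cat'] (min_width=16, slack=6)
Line 5: ['dictionary'] (min_width=10, slack=12)
Total lines: 5

Answer: 5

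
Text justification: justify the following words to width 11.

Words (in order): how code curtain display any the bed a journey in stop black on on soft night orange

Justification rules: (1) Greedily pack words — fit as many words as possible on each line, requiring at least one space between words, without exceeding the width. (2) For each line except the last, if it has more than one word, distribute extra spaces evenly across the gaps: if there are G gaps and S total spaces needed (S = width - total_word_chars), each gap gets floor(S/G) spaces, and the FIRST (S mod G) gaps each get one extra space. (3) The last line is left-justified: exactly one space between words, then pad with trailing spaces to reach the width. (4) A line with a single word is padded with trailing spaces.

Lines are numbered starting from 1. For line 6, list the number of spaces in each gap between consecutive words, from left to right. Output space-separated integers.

Answer: 2

Derivation:
Line 1: ['how', 'code'] (min_width=8, slack=3)
Line 2: ['curtain'] (min_width=7, slack=4)
Line 3: ['display', 'any'] (min_width=11, slack=0)
Line 4: ['the', 'bed', 'a'] (min_width=9, slack=2)
Line 5: ['journey', 'in'] (min_width=10, slack=1)
Line 6: ['stop', 'black'] (min_width=10, slack=1)
Line 7: ['on', 'on', 'soft'] (min_width=10, slack=1)
Line 8: ['night'] (min_width=5, slack=6)
Line 9: ['orange'] (min_width=6, slack=5)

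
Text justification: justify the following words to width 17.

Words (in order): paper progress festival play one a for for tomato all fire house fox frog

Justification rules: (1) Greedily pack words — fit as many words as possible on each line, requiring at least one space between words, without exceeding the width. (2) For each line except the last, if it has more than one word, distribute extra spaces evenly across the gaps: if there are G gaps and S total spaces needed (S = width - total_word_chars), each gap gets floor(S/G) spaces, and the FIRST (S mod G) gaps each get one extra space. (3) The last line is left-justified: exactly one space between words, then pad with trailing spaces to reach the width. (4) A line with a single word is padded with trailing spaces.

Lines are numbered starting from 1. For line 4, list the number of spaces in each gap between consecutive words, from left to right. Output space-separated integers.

Answer: 3 2

Derivation:
Line 1: ['paper', 'progress'] (min_width=14, slack=3)
Line 2: ['festival', 'play', 'one'] (min_width=17, slack=0)
Line 3: ['a', 'for', 'for', 'tomato'] (min_width=16, slack=1)
Line 4: ['all', 'fire', 'house'] (min_width=14, slack=3)
Line 5: ['fox', 'frog'] (min_width=8, slack=9)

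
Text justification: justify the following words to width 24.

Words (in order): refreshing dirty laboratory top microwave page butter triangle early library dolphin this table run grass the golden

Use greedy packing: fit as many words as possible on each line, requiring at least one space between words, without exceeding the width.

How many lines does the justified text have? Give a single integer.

Line 1: ['refreshing', 'dirty'] (min_width=16, slack=8)
Line 2: ['laboratory', 'top', 'microwave'] (min_width=24, slack=0)
Line 3: ['page', 'butter', 'triangle'] (min_width=20, slack=4)
Line 4: ['early', 'library', 'dolphin'] (min_width=21, slack=3)
Line 5: ['this', 'table', 'run', 'grass', 'the'] (min_width=24, slack=0)
Line 6: ['golden'] (min_width=6, slack=18)
Total lines: 6

Answer: 6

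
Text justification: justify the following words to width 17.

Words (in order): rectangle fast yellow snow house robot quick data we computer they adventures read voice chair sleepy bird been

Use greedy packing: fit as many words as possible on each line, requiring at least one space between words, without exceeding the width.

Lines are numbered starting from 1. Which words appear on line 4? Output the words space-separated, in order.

Line 1: ['rectangle', 'fast'] (min_width=14, slack=3)
Line 2: ['yellow', 'snow', 'house'] (min_width=17, slack=0)
Line 3: ['robot', 'quick', 'data'] (min_width=16, slack=1)
Line 4: ['we', 'computer', 'they'] (min_width=16, slack=1)
Line 5: ['adventures', 'read'] (min_width=15, slack=2)
Line 6: ['voice', 'chair'] (min_width=11, slack=6)
Line 7: ['sleepy', 'bird', 'been'] (min_width=16, slack=1)

Answer: we computer they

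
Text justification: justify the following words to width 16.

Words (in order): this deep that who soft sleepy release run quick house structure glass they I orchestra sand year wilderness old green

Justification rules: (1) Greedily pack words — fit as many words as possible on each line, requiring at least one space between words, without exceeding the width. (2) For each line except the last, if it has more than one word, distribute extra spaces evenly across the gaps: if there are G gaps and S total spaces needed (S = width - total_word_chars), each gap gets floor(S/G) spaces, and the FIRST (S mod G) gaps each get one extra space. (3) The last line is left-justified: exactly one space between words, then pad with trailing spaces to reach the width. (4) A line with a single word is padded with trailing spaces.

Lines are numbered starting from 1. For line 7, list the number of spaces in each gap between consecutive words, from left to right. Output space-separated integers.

Answer: 8

Derivation:
Line 1: ['this', 'deep', 'that'] (min_width=14, slack=2)
Line 2: ['who', 'soft', 'sleepy'] (min_width=15, slack=1)
Line 3: ['release', 'run'] (min_width=11, slack=5)
Line 4: ['quick', 'house'] (min_width=11, slack=5)
Line 5: ['structure', 'glass'] (min_width=15, slack=1)
Line 6: ['they', 'I', 'orchestra'] (min_width=16, slack=0)
Line 7: ['sand', 'year'] (min_width=9, slack=7)
Line 8: ['wilderness', 'old'] (min_width=14, slack=2)
Line 9: ['green'] (min_width=5, slack=11)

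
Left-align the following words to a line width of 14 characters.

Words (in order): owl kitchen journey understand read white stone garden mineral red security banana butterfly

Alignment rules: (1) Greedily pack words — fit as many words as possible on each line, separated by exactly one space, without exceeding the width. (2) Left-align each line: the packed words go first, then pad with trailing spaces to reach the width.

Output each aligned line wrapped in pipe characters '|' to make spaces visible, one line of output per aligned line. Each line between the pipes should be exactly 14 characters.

Line 1: ['owl', 'kitchen'] (min_width=11, slack=3)
Line 2: ['journey'] (min_width=7, slack=7)
Line 3: ['understand'] (min_width=10, slack=4)
Line 4: ['read', 'white'] (min_width=10, slack=4)
Line 5: ['stone', 'garden'] (min_width=12, slack=2)
Line 6: ['mineral', 'red'] (min_width=11, slack=3)
Line 7: ['security'] (min_width=8, slack=6)
Line 8: ['banana'] (min_width=6, slack=8)
Line 9: ['butterfly'] (min_width=9, slack=5)

Answer: |owl kitchen   |
|journey       |
|understand    |
|read white    |
|stone garden  |
|mineral red   |
|security      |
|banana        |
|butterfly     |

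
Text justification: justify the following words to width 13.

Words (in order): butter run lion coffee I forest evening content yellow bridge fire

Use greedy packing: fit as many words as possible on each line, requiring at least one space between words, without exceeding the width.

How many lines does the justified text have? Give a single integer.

Line 1: ['butter', 'run'] (min_width=10, slack=3)
Line 2: ['lion', 'coffee', 'I'] (min_width=13, slack=0)
Line 3: ['forest'] (min_width=6, slack=7)
Line 4: ['evening'] (min_width=7, slack=6)
Line 5: ['content'] (min_width=7, slack=6)
Line 6: ['yellow', 'bridge'] (min_width=13, slack=0)
Line 7: ['fire'] (min_width=4, slack=9)
Total lines: 7

Answer: 7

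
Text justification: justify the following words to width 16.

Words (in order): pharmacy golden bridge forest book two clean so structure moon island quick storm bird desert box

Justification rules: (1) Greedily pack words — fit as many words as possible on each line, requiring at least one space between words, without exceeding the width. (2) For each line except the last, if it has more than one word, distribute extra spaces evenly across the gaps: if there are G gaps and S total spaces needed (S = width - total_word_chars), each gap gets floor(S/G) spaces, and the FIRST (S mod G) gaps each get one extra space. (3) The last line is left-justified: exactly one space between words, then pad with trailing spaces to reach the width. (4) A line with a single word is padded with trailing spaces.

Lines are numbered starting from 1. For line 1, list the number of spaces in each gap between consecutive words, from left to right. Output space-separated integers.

Answer: 2

Derivation:
Line 1: ['pharmacy', 'golden'] (min_width=15, slack=1)
Line 2: ['bridge', 'forest'] (min_width=13, slack=3)
Line 3: ['book', 'two', 'clean'] (min_width=14, slack=2)
Line 4: ['so', 'structure'] (min_width=12, slack=4)
Line 5: ['moon', 'island'] (min_width=11, slack=5)
Line 6: ['quick', 'storm', 'bird'] (min_width=16, slack=0)
Line 7: ['desert', 'box'] (min_width=10, slack=6)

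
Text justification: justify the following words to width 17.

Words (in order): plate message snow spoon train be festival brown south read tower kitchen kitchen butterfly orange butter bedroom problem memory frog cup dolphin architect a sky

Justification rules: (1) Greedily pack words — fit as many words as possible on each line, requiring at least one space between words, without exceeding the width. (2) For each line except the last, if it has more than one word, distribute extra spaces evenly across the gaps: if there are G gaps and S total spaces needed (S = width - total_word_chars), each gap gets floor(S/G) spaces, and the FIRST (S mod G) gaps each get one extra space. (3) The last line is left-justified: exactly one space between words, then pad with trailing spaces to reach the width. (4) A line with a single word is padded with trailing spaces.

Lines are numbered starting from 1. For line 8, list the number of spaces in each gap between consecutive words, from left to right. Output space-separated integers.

Answer: 4

Derivation:
Line 1: ['plate', 'message'] (min_width=13, slack=4)
Line 2: ['snow', 'spoon', 'train'] (min_width=16, slack=1)
Line 3: ['be', 'festival', 'brown'] (min_width=17, slack=0)
Line 4: ['south', 'read', 'tower'] (min_width=16, slack=1)
Line 5: ['kitchen', 'kitchen'] (min_width=15, slack=2)
Line 6: ['butterfly', 'orange'] (min_width=16, slack=1)
Line 7: ['butter', 'bedroom'] (min_width=14, slack=3)
Line 8: ['problem', 'memory'] (min_width=14, slack=3)
Line 9: ['frog', 'cup', 'dolphin'] (min_width=16, slack=1)
Line 10: ['architect', 'a', 'sky'] (min_width=15, slack=2)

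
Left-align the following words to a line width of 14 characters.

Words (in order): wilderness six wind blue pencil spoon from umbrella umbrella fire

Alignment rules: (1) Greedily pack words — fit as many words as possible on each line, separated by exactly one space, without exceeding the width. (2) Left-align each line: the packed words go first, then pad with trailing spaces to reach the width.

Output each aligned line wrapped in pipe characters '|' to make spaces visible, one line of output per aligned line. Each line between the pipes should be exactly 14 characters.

Line 1: ['wilderness', 'six'] (min_width=14, slack=0)
Line 2: ['wind', 'blue'] (min_width=9, slack=5)
Line 3: ['pencil', 'spoon'] (min_width=12, slack=2)
Line 4: ['from', 'umbrella'] (min_width=13, slack=1)
Line 5: ['umbrella', 'fire'] (min_width=13, slack=1)

Answer: |wilderness six|
|wind blue     |
|pencil spoon  |
|from umbrella |
|umbrella fire |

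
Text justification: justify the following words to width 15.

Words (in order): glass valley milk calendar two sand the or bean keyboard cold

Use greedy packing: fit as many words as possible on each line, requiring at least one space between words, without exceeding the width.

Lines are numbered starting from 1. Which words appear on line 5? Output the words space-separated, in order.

Line 1: ['glass', 'valley'] (min_width=12, slack=3)
Line 2: ['milk', 'calendar'] (min_width=13, slack=2)
Line 3: ['two', 'sand', 'the', 'or'] (min_width=15, slack=0)
Line 4: ['bean', 'keyboard'] (min_width=13, slack=2)
Line 5: ['cold'] (min_width=4, slack=11)

Answer: cold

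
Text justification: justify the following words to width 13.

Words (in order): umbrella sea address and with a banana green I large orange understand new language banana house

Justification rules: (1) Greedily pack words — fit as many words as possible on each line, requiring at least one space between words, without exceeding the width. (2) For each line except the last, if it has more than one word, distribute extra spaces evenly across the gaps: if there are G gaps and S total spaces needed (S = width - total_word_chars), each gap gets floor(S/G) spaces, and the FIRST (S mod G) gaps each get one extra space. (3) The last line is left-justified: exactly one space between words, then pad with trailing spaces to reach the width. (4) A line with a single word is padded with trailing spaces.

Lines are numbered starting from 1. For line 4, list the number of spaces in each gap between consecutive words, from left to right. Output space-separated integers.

Answer: 1 1

Derivation:
Line 1: ['umbrella', 'sea'] (min_width=12, slack=1)
Line 2: ['address', 'and'] (min_width=11, slack=2)
Line 3: ['with', 'a', 'banana'] (min_width=13, slack=0)
Line 4: ['green', 'I', 'large'] (min_width=13, slack=0)
Line 5: ['orange'] (min_width=6, slack=7)
Line 6: ['understand'] (min_width=10, slack=3)
Line 7: ['new', 'language'] (min_width=12, slack=1)
Line 8: ['banana', 'house'] (min_width=12, slack=1)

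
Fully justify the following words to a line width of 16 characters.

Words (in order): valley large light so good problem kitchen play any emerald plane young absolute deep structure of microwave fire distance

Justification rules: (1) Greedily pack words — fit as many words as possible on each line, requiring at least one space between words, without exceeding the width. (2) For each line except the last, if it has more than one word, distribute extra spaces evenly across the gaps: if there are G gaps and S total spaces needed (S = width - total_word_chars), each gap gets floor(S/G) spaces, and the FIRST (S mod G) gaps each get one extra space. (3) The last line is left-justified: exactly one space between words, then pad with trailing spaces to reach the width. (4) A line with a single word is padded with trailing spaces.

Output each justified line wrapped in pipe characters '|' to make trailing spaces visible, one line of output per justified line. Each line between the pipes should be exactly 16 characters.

Line 1: ['valley', 'large'] (min_width=12, slack=4)
Line 2: ['light', 'so', 'good'] (min_width=13, slack=3)
Line 3: ['problem', 'kitchen'] (min_width=15, slack=1)
Line 4: ['play', 'any', 'emerald'] (min_width=16, slack=0)
Line 5: ['plane', 'young'] (min_width=11, slack=5)
Line 6: ['absolute', 'deep'] (min_width=13, slack=3)
Line 7: ['structure', 'of'] (min_width=12, slack=4)
Line 8: ['microwave', 'fire'] (min_width=14, slack=2)
Line 9: ['distance'] (min_width=8, slack=8)

Answer: |valley     large|
|light   so  good|
|problem  kitchen|
|play any emerald|
|plane      young|
|absolute    deep|
|structure     of|
|microwave   fire|
|distance        |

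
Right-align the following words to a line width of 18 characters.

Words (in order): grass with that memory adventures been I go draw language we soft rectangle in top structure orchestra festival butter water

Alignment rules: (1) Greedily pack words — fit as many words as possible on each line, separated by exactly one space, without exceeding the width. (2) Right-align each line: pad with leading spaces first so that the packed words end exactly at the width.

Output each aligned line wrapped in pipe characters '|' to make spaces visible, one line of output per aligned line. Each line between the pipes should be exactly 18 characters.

Line 1: ['grass', 'with', 'that'] (min_width=15, slack=3)
Line 2: ['memory', 'adventures'] (min_width=17, slack=1)
Line 3: ['been', 'I', 'go', 'draw'] (min_width=14, slack=4)
Line 4: ['language', 'we', 'soft'] (min_width=16, slack=2)
Line 5: ['rectangle', 'in', 'top'] (min_width=16, slack=2)
Line 6: ['structure'] (min_width=9, slack=9)
Line 7: ['orchestra', 'festival'] (min_width=18, slack=0)
Line 8: ['butter', 'water'] (min_width=12, slack=6)

Answer: |   grass with that|
| memory adventures|
|    been I go draw|
|  language we soft|
|  rectangle in top|
|         structure|
|orchestra festival|
|      butter water|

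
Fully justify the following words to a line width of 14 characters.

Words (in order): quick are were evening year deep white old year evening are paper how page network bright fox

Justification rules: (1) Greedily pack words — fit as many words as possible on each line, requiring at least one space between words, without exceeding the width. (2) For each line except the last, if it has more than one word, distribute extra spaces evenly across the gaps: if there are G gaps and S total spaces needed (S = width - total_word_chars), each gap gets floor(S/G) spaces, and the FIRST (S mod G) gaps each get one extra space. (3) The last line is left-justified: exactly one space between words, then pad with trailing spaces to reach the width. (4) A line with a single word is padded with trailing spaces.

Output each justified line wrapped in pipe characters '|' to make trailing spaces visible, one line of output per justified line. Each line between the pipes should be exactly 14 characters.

Answer: |quick are were|
|evening   year|
|deep white old|
|year   evening|
|are  paper how|
|page   network|
|bright fox    |

Derivation:
Line 1: ['quick', 'are', 'were'] (min_width=14, slack=0)
Line 2: ['evening', 'year'] (min_width=12, slack=2)
Line 3: ['deep', 'white', 'old'] (min_width=14, slack=0)
Line 4: ['year', 'evening'] (min_width=12, slack=2)
Line 5: ['are', 'paper', 'how'] (min_width=13, slack=1)
Line 6: ['page', 'network'] (min_width=12, slack=2)
Line 7: ['bright', 'fox'] (min_width=10, slack=4)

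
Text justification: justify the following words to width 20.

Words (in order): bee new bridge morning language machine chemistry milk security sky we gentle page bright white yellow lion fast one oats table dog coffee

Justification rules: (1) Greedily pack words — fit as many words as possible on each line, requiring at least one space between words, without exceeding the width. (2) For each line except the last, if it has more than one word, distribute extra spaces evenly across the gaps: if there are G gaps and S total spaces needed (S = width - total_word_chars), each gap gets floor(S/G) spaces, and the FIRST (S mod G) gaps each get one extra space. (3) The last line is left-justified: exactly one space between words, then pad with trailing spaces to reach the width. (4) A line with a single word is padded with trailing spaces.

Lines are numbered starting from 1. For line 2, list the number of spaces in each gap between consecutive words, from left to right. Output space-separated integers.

Line 1: ['bee', 'new', 'bridge'] (min_width=14, slack=6)
Line 2: ['morning', 'language'] (min_width=16, slack=4)
Line 3: ['machine', 'chemistry'] (min_width=17, slack=3)
Line 4: ['milk', 'security', 'sky', 'we'] (min_width=20, slack=0)
Line 5: ['gentle', 'page', 'bright'] (min_width=18, slack=2)
Line 6: ['white', 'yellow', 'lion'] (min_width=17, slack=3)
Line 7: ['fast', 'one', 'oats', 'table'] (min_width=19, slack=1)
Line 8: ['dog', 'coffee'] (min_width=10, slack=10)

Answer: 5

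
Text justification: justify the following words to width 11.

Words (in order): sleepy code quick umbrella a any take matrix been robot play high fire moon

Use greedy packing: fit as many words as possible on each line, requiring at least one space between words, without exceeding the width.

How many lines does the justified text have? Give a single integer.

Answer: 8

Derivation:
Line 1: ['sleepy', 'code'] (min_width=11, slack=0)
Line 2: ['quick'] (min_width=5, slack=6)
Line 3: ['umbrella', 'a'] (min_width=10, slack=1)
Line 4: ['any', 'take'] (min_width=8, slack=3)
Line 5: ['matrix', 'been'] (min_width=11, slack=0)
Line 6: ['robot', 'play'] (min_width=10, slack=1)
Line 7: ['high', 'fire'] (min_width=9, slack=2)
Line 8: ['moon'] (min_width=4, slack=7)
Total lines: 8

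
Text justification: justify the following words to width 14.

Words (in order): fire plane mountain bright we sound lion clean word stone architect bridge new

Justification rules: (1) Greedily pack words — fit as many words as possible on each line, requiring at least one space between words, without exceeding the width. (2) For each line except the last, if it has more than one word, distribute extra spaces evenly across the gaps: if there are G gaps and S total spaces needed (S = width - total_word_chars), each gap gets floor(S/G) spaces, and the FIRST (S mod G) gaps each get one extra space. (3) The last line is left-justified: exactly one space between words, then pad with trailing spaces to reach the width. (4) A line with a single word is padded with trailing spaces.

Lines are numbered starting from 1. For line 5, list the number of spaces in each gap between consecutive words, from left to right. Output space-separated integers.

Line 1: ['fire', 'plane'] (min_width=10, slack=4)
Line 2: ['mountain'] (min_width=8, slack=6)
Line 3: ['bright', 'we'] (min_width=9, slack=5)
Line 4: ['sound', 'lion'] (min_width=10, slack=4)
Line 5: ['clean', 'word'] (min_width=10, slack=4)
Line 6: ['stone'] (min_width=5, slack=9)
Line 7: ['architect'] (min_width=9, slack=5)
Line 8: ['bridge', 'new'] (min_width=10, slack=4)

Answer: 5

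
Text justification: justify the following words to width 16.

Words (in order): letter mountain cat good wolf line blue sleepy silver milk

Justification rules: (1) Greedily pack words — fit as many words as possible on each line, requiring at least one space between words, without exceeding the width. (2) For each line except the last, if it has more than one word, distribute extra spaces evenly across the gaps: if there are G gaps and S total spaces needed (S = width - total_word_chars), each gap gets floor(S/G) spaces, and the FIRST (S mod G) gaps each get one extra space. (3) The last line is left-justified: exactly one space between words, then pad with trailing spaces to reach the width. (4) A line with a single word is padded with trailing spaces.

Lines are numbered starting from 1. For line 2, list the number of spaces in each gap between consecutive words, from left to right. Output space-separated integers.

Answer: 3 2

Derivation:
Line 1: ['letter', 'mountain'] (min_width=15, slack=1)
Line 2: ['cat', 'good', 'wolf'] (min_width=13, slack=3)
Line 3: ['line', 'blue', 'sleepy'] (min_width=16, slack=0)
Line 4: ['silver', 'milk'] (min_width=11, slack=5)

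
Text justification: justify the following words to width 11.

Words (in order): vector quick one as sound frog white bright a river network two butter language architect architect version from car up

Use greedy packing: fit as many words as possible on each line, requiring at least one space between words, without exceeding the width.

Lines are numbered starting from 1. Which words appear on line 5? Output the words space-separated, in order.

Line 1: ['vector'] (min_width=6, slack=5)
Line 2: ['quick', 'one'] (min_width=9, slack=2)
Line 3: ['as', 'sound'] (min_width=8, slack=3)
Line 4: ['frog', 'white'] (min_width=10, slack=1)
Line 5: ['bright', 'a'] (min_width=8, slack=3)
Line 6: ['river'] (min_width=5, slack=6)
Line 7: ['network', 'two'] (min_width=11, slack=0)
Line 8: ['butter'] (min_width=6, slack=5)
Line 9: ['language'] (min_width=8, slack=3)
Line 10: ['architect'] (min_width=9, slack=2)
Line 11: ['architect'] (min_width=9, slack=2)
Line 12: ['version'] (min_width=7, slack=4)
Line 13: ['from', 'car', 'up'] (min_width=11, slack=0)

Answer: bright a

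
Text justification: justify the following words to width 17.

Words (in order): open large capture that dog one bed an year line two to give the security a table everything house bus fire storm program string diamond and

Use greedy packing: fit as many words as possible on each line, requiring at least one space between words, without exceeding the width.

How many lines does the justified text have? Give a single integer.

Line 1: ['open', 'large'] (min_width=10, slack=7)
Line 2: ['capture', 'that', 'dog'] (min_width=16, slack=1)
Line 3: ['one', 'bed', 'an', 'year'] (min_width=15, slack=2)
Line 4: ['line', 'two', 'to', 'give'] (min_width=16, slack=1)
Line 5: ['the', 'security', 'a'] (min_width=14, slack=3)
Line 6: ['table', 'everything'] (min_width=16, slack=1)
Line 7: ['house', 'bus', 'fire'] (min_width=14, slack=3)
Line 8: ['storm', 'program'] (min_width=13, slack=4)
Line 9: ['string', 'diamond'] (min_width=14, slack=3)
Line 10: ['and'] (min_width=3, slack=14)
Total lines: 10

Answer: 10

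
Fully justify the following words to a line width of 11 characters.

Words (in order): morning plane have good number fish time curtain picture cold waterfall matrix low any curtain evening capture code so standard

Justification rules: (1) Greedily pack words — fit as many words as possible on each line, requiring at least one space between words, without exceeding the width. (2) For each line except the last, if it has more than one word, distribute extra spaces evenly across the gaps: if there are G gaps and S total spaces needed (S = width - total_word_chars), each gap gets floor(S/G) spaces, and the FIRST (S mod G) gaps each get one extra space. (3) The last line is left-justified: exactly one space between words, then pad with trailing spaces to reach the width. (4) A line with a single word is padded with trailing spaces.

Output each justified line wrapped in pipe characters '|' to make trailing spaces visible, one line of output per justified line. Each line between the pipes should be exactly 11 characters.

Answer: |morning    |
|plane  have|
|good number|
|fish   time|
|curtain    |
|picture    |
|cold       |
|waterfall  |
|matrix  low|
|any curtain|
|evening    |
|capture    |
|code     so|
|standard   |

Derivation:
Line 1: ['morning'] (min_width=7, slack=4)
Line 2: ['plane', 'have'] (min_width=10, slack=1)
Line 3: ['good', 'number'] (min_width=11, slack=0)
Line 4: ['fish', 'time'] (min_width=9, slack=2)
Line 5: ['curtain'] (min_width=7, slack=4)
Line 6: ['picture'] (min_width=7, slack=4)
Line 7: ['cold'] (min_width=4, slack=7)
Line 8: ['waterfall'] (min_width=9, slack=2)
Line 9: ['matrix', 'low'] (min_width=10, slack=1)
Line 10: ['any', 'curtain'] (min_width=11, slack=0)
Line 11: ['evening'] (min_width=7, slack=4)
Line 12: ['capture'] (min_width=7, slack=4)
Line 13: ['code', 'so'] (min_width=7, slack=4)
Line 14: ['standard'] (min_width=8, slack=3)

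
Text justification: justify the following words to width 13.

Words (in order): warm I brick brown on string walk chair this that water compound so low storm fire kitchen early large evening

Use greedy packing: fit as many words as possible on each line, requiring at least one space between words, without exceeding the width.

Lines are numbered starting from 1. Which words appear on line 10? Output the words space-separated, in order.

Line 1: ['warm', 'I', 'brick'] (min_width=12, slack=1)
Line 2: ['brown', 'on'] (min_width=8, slack=5)
Line 3: ['string', 'walk'] (min_width=11, slack=2)
Line 4: ['chair', 'this'] (min_width=10, slack=3)
Line 5: ['that', 'water'] (min_width=10, slack=3)
Line 6: ['compound', 'so'] (min_width=11, slack=2)
Line 7: ['low', 'storm'] (min_width=9, slack=4)
Line 8: ['fire', 'kitchen'] (min_width=12, slack=1)
Line 9: ['early', 'large'] (min_width=11, slack=2)
Line 10: ['evening'] (min_width=7, slack=6)

Answer: evening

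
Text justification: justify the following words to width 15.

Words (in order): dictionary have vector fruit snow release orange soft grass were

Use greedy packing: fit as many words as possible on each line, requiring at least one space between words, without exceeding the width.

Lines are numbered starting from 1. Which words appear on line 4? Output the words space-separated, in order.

Answer: orange soft

Derivation:
Line 1: ['dictionary', 'have'] (min_width=15, slack=0)
Line 2: ['vector', 'fruit'] (min_width=12, slack=3)
Line 3: ['snow', 'release'] (min_width=12, slack=3)
Line 4: ['orange', 'soft'] (min_width=11, slack=4)
Line 5: ['grass', 'were'] (min_width=10, slack=5)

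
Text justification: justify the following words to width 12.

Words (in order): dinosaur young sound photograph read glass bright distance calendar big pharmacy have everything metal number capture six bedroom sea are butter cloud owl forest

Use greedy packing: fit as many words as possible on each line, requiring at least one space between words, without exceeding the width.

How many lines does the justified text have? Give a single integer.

Answer: 16

Derivation:
Line 1: ['dinosaur'] (min_width=8, slack=4)
Line 2: ['young', 'sound'] (min_width=11, slack=1)
Line 3: ['photograph'] (min_width=10, slack=2)
Line 4: ['read', 'glass'] (min_width=10, slack=2)
Line 5: ['bright'] (min_width=6, slack=6)
Line 6: ['distance'] (min_width=8, slack=4)
Line 7: ['calendar', 'big'] (min_width=12, slack=0)
Line 8: ['pharmacy'] (min_width=8, slack=4)
Line 9: ['have'] (min_width=4, slack=8)
Line 10: ['everything'] (min_width=10, slack=2)
Line 11: ['metal', 'number'] (min_width=12, slack=0)
Line 12: ['capture', 'six'] (min_width=11, slack=1)
Line 13: ['bedroom', 'sea'] (min_width=11, slack=1)
Line 14: ['are', 'butter'] (min_width=10, slack=2)
Line 15: ['cloud', 'owl'] (min_width=9, slack=3)
Line 16: ['forest'] (min_width=6, slack=6)
Total lines: 16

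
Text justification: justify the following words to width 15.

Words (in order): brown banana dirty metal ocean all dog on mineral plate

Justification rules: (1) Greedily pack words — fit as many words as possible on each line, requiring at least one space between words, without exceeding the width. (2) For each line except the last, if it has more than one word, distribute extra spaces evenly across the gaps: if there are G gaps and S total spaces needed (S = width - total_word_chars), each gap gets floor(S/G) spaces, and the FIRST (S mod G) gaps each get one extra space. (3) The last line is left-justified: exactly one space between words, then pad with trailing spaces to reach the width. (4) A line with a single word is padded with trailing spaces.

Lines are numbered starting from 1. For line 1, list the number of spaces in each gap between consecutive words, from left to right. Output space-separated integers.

Answer: 4

Derivation:
Line 1: ['brown', 'banana'] (min_width=12, slack=3)
Line 2: ['dirty', 'metal'] (min_width=11, slack=4)
Line 3: ['ocean', 'all', 'dog'] (min_width=13, slack=2)
Line 4: ['on', 'mineral'] (min_width=10, slack=5)
Line 5: ['plate'] (min_width=5, slack=10)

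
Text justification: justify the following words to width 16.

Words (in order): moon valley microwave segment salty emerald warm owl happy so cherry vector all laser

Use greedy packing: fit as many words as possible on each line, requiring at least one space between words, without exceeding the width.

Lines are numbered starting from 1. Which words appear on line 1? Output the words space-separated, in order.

Line 1: ['moon', 'valley'] (min_width=11, slack=5)
Line 2: ['microwave'] (min_width=9, slack=7)
Line 3: ['segment', 'salty'] (min_width=13, slack=3)
Line 4: ['emerald', 'warm', 'owl'] (min_width=16, slack=0)
Line 5: ['happy', 'so', 'cherry'] (min_width=15, slack=1)
Line 6: ['vector', 'all', 'laser'] (min_width=16, slack=0)

Answer: moon valley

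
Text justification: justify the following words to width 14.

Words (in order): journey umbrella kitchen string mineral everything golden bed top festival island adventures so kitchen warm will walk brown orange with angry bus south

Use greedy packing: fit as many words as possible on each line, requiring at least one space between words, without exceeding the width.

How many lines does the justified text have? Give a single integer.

Line 1: ['journey'] (min_width=7, slack=7)
Line 2: ['umbrella'] (min_width=8, slack=6)
Line 3: ['kitchen', 'string'] (min_width=14, slack=0)
Line 4: ['mineral'] (min_width=7, slack=7)
Line 5: ['everything'] (min_width=10, slack=4)
Line 6: ['golden', 'bed', 'top'] (min_width=14, slack=0)
Line 7: ['festival'] (min_width=8, slack=6)
Line 8: ['island'] (min_width=6, slack=8)
Line 9: ['adventures', 'so'] (min_width=13, slack=1)
Line 10: ['kitchen', 'warm'] (min_width=12, slack=2)
Line 11: ['will', 'walk'] (min_width=9, slack=5)
Line 12: ['brown', 'orange'] (min_width=12, slack=2)
Line 13: ['with', 'angry', 'bus'] (min_width=14, slack=0)
Line 14: ['south'] (min_width=5, slack=9)
Total lines: 14

Answer: 14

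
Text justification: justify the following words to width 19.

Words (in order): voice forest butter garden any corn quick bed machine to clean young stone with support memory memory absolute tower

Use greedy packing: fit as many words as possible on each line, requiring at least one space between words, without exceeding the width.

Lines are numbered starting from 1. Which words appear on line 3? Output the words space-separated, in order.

Answer: quick bed machine

Derivation:
Line 1: ['voice', 'forest', 'butter'] (min_width=19, slack=0)
Line 2: ['garden', 'any', 'corn'] (min_width=15, slack=4)
Line 3: ['quick', 'bed', 'machine'] (min_width=17, slack=2)
Line 4: ['to', 'clean', 'young'] (min_width=14, slack=5)
Line 5: ['stone', 'with', 'support'] (min_width=18, slack=1)
Line 6: ['memory', 'memory'] (min_width=13, slack=6)
Line 7: ['absolute', 'tower'] (min_width=14, slack=5)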